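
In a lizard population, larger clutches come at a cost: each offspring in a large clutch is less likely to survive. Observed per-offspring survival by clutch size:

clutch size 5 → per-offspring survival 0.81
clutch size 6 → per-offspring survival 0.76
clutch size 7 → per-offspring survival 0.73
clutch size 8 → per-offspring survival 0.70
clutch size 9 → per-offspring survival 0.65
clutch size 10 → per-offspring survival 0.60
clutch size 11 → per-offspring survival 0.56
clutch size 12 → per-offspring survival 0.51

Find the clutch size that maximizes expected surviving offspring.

11

Expected surviving offspring = c × s(c):
  c=5: 5 × 0.81 = 4.050
  c=6: 6 × 0.76 = 4.560
  c=7: 7 × 0.73 = 5.110
  c=8: 8 × 0.70 = 5.600
  c=9: 9 × 0.65 = 5.850
  c=10: 10 × 0.60 = 6.000
  c=11: 11 × 0.56 = 6.160
  c=12: 12 × 0.51 = 6.120
Maximum at c = 11 (6.160 surviving offspring).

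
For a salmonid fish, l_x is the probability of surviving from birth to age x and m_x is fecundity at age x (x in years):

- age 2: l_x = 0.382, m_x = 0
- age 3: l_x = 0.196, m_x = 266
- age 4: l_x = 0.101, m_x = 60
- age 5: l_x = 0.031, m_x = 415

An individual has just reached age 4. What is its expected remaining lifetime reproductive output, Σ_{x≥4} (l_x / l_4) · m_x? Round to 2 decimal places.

l_4 = 0.101. Conditional survival from age 4 to x is l_x / l_4.
  x=4: (0.101/0.101) × 60 = 60.0000
  x=5: (0.031/0.101) × 415 = 127.3762
Sum = 60.0000 + 127.3762 = 187.3762

187.38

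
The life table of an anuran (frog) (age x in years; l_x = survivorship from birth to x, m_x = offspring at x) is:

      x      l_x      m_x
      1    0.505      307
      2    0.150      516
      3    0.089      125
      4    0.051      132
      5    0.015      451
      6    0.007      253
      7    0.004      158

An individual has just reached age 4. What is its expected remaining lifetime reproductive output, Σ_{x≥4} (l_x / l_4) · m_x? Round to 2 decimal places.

311.76

l_4 = 0.051. Conditional survival from age 4 to x is l_x / l_4.
  x=4: (0.051/0.051) × 132 = 132.0000
  x=5: (0.015/0.051) × 451 = 132.6471
  x=6: (0.007/0.051) × 253 = 34.7255
  x=7: (0.004/0.051) × 158 = 12.3922
Sum = 132.0000 + 132.6471 + 34.7255 + 12.3922 = 311.7647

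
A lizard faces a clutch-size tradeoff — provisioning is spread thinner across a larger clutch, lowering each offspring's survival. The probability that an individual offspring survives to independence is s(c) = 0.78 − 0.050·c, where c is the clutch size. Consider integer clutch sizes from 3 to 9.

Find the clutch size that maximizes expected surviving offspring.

Expected surviving offspring = c × s(c):
  c=3: 3 × 0.630 = 1.890
  c=4: 4 × 0.580 = 2.320
  c=5: 5 × 0.530 = 2.650
  c=6: 6 × 0.480 = 2.880
  c=7: 7 × 0.430 = 3.010
  c=8: 8 × 0.380 = 3.040
  c=9: 9 × 0.330 = 2.970
Maximum at c = 8 (3.040 surviving offspring).

8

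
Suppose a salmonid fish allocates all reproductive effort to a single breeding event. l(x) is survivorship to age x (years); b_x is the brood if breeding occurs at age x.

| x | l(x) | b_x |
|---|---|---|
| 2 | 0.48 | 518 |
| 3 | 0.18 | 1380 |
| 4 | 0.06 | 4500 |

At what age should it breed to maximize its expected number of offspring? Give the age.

Expected offspring if breeding at age x = l(x) × b_x:
  age 2: 0.48 × 518 = 248.640
  age 3: 0.18 × 1380 = 248.400
  age 4: 0.06 × 4500 = 270.000
Maximum at age 4 (270.000).

4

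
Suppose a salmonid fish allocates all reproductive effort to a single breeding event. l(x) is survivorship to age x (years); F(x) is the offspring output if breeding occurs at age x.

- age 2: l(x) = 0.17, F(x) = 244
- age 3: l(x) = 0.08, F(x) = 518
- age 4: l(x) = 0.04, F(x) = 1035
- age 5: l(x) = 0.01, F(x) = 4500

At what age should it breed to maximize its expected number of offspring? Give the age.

5

Expected offspring if breeding at age x = l(x) × F(x):
  age 2: 0.17 × 244 = 41.480
  age 3: 0.08 × 518 = 41.440
  age 4: 0.04 × 1035 = 41.400
  age 5: 0.01 × 4500 = 45.000
Maximum at age 5 (45.000).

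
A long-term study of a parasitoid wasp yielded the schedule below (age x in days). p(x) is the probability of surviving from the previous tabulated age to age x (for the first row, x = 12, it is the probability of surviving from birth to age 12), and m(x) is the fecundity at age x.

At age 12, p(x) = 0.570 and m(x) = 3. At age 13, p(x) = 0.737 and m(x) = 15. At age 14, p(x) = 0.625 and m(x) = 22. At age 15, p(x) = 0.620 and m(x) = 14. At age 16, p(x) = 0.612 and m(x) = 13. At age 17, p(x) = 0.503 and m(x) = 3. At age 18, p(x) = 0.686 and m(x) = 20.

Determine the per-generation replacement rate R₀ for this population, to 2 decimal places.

Survivorship from birth: l_x = p_12·p_13·…·p_x.
  l_12 = 0.57000
  l_13 = 0.42009
  l_14 = 0.26256
  l_15 = 0.16278
  l_16 = 0.09962
  l_17 = 0.05011
  l_18 = 0.03438
R₀ = Σ l_x m(x):
  age 12: 0.57000 × 3 = 1.7100
  age 13: 0.42009 × 15 = 6.3014
  age 14: 0.26256 × 22 = 5.7763
  age 15: 0.16278 × 14 = 2.2789
  age 16: 0.09962 × 13 = 1.2951
  age 17: 0.05011 × 3 = 0.1503
  age 18: 0.03438 × 20 = 0.6876
R₀ = 1.7100 + 6.3014 + 5.7763 + 2.2789 + 1.2951 + 0.1503 + 0.6876 = 18.1996

18.20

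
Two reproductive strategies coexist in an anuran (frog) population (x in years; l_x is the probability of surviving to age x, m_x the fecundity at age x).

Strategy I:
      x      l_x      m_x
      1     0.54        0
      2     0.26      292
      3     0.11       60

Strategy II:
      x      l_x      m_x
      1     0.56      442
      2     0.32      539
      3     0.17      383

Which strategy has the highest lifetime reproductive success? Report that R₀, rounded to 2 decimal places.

Strategy I: R₀ = 0.54×0 + 0.26×292 + 0.11×60 = 82.5200
Strategy II: R₀ = 0.56×442 + 0.32×539 + 0.17×383 = 485.1100
Highest R₀: strategy II with 485.1100.

485.11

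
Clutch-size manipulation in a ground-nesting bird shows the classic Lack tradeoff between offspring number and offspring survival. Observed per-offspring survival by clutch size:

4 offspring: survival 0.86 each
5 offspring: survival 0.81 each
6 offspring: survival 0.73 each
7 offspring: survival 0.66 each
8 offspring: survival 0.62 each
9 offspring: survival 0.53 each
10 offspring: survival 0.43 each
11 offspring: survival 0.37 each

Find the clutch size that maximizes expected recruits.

8

Expected recruits = c × s(c):
  c=4: 4 × 0.86 = 3.440
  c=5: 5 × 0.81 = 4.050
  c=6: 6 × 0.73 = 4.380
  c=7: 7 × 0.66 = 4.620
  c=8: 8 × 0.62 = 4.960
  c=9: 9 × 0.53 = 4.770
  c=10: 10 × 0.43 = 4.300
  c=11: 11 × 0.37 = 4.070
Maximum at c = 8 (4.960 recruits).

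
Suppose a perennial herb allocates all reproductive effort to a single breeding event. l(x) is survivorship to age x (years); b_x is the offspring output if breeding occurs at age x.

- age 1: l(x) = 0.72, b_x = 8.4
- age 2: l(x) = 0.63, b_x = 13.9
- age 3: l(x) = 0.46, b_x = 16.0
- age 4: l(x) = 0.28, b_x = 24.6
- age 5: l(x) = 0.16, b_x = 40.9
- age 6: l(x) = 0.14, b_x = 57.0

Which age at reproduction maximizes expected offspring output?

Expected offspring if breeding at age x = l(x) × b_x:
  age 1: 0.72 × 8.4 = 6.048
  age 2: 0.63 × 13.9 = 8.757
  age 3: 0.46 × 16.0 = 7.360
  age 4: 0.28 × 24.6 = 6.888
  age 5: 0.16 × 40.9 = 6.544
  age 6: 0.14 × 57.0 = 7.980
Maximum at age 2 (8.757).

2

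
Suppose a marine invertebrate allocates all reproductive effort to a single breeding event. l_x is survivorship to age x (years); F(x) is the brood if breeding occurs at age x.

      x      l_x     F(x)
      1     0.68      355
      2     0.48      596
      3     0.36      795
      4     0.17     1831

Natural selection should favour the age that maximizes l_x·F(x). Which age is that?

Expected offspring if breeding at age x = l_x × F(x):
  age 1: 0.68 × 355 = 241.400
  age 2: 0.48 × 596 = 286.080
  age 3: 0.36 × 795 = 286.200
  age 4: 0.17 × 1831 = 311.270
Maximum at age 4 (311.270).

4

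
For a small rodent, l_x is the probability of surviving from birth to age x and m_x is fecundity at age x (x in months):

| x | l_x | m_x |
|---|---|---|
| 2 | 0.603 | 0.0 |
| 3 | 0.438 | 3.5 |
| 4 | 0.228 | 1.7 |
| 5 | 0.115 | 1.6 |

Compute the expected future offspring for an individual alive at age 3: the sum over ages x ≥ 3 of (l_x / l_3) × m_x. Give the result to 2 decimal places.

l_3 = 0.438. Conditional survival from age 3 to x is l_x / l_3.
  x=3: (0.438/0.438) × 3.5 = 3.5000
  x=4: (0.228/0.438) × 1.7 = 0.8849
  x=5: (0.115/0.438) × 1.6 = 0.4201
Sum = 3.5000 + 0.8849 + 0.4201 = 4.8050

4.81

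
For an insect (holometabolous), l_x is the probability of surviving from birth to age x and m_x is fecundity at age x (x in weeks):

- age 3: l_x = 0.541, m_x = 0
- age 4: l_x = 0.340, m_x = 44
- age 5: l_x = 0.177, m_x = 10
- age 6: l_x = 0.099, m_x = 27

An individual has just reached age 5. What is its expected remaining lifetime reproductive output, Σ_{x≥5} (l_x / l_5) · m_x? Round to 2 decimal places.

l_5 = 0.177. Conditional survival from age 5 to x is l_x / l_5.
  x=5: (0.177/0.177) × 10 = 10.0000
  x=6: (0.099/0.177) × 27 = 15.1017
Sum = 10.0000 + 15.1017 = 25.1017

25.10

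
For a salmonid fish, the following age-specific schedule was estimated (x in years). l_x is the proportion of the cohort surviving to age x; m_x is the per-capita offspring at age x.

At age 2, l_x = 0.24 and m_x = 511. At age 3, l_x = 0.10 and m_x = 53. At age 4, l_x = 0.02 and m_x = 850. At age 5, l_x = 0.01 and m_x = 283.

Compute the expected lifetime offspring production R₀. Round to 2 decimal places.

R₀ = Σ l_x m_x:
  age 2: 0.24 × 511 = 122.6400
  age 3: 0.10 × 53 = 5.3000
  age 4: 0.02 × 850 = 17.0000
  age 5: 0.01 × 283 = 2.8300
R₀ = 122.6400 + 5.3000 + 17.0000 + 2.8300 = 147.7700

147.77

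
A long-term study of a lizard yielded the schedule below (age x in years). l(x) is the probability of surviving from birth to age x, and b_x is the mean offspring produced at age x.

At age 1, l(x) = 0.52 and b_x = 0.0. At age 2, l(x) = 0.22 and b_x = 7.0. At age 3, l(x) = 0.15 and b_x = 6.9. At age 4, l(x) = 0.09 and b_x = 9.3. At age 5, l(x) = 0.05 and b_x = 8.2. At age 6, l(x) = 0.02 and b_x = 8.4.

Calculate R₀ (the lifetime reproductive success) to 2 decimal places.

3.99

R₀ = Σ l(x) b_x:
  age 1: 0.52 × 0.0 = 0.0000
  age 2: 0.22 × 7.0 = 1.5400
  age 3: 0.15 × 6.9 = 1.0350
  age 4: 0.09 × 9.3 = 0.8370
  age 5: 0.05 × 8.2 = 0.4100
  age 6: 0.02 × 8.4 = 0.1680
R₀ = 0.0000 + 1.5400 + 1.0350 + 0.8370 + 0.4100 + 0.1680 = 3.9900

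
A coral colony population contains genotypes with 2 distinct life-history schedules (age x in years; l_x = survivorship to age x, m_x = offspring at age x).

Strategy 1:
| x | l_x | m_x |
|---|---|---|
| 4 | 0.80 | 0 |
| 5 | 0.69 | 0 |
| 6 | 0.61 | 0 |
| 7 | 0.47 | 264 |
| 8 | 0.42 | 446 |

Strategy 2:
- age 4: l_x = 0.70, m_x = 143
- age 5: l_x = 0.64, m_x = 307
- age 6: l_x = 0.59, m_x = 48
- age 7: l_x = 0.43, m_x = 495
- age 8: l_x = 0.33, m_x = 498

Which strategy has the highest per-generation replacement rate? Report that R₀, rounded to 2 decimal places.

Strategy 1: R₀ = 0.80×0 + 0.69×0 + 0.61×0 + 0.47×264 + 0.42×446 = 311.4000
Strategy 2: R₀ = 0.70×143 + 0.64×307 + 0.59×48 + 0.43×495 + 0.33×498 = 702.0900
Highest R₀: strategy 2 with 702.0900.

702.09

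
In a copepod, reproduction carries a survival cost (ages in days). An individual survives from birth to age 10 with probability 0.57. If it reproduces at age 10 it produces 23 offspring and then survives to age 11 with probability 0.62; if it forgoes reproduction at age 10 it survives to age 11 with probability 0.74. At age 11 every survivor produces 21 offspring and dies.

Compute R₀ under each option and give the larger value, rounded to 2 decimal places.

20.53

breed at age 10: R₀ = 0.57 × (23 + 0.62 × 21) = 0.57 × 36.0200 = 20.5314
delay to age 11: R₀ = 0.57 × (0.74 × 21) = 0.57 × 15.5400 = 8.8578
Higher: breed at age 10 (20.5314).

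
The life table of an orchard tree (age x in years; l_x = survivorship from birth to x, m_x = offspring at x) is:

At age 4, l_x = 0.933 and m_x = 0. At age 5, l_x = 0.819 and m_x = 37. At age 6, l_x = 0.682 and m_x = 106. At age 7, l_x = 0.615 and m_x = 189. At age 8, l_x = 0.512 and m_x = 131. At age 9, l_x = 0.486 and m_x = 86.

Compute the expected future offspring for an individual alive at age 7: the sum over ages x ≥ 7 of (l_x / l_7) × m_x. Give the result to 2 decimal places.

366.02

l_7 = 0.615. Conditional survival from age 7 to x is l_x / l_7.
  x=7: (0.615/0.615) × 189 = 189.0000
  x=8: (0.512/0.615) × 131 = 109.0602
  x=9: (0.486/0.615) × 86 = 67.9610
Sum = 189.0000 + 109.0602 + 67.9610 = 366.0211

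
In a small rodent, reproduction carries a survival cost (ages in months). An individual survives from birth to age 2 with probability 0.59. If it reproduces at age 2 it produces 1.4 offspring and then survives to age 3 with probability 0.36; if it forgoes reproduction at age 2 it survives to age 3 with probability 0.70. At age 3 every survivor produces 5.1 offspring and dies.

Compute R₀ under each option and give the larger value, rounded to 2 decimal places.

breed at age 2: R₀ = 0.59 × (1.4 + 0.36 × 5.1) = 0.59 × 3.2360 = 1.9092
delay to age 3: R₀ = 0.59 × (0.70 × 5.1) = 0.59 × 3.5700 = 2.1063
Higher: delay to age 3 (2.1063).

2.11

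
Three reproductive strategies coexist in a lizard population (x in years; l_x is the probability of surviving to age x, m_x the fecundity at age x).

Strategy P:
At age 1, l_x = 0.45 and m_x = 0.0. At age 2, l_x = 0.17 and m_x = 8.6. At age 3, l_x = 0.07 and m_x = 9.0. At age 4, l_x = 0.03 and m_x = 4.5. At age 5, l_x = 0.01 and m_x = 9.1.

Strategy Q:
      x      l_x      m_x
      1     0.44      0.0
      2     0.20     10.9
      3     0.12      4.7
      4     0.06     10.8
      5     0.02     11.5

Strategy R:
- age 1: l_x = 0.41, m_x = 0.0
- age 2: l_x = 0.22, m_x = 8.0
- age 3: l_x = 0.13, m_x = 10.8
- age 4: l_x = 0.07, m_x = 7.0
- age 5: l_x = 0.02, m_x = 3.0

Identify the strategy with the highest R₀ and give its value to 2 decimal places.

Strategy P: R₀ = 0.45×0.0 + 0.17×8.6 + 0.07×9.0 + 0.03×4.5 + 0.01×9.1 = 2.3180
Strategy Q: R₀ = 0.44×0.0 + 0.20×10.9 + 0.12×4.7 + 0.06×10.8 + 0.02×11.5 = 3.6220
Strategy R: R₀ = 0.41×0.0 + 0.22×8.0 + 0.13×10.8 + 0.07×7.0 + 0.02×3.0 = 3.7140
Highest R₀: strategy R with 3.7140.

3.71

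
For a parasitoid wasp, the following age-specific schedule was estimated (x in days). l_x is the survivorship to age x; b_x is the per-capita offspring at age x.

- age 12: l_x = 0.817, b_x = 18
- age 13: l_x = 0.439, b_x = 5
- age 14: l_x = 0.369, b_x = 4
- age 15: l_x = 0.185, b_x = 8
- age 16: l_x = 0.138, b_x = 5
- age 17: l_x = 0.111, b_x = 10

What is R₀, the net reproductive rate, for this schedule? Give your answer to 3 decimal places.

21.657

R₀ = Σ l_x b_x:
  age 12: 0.817 × 18 = 14.7060
  age 13: 0.439 × 5 = 2.1950
  age 14: 0.369 × 4 = 1.4760
  age 15: 0.185 × 8 = 1.4800
  age 16: 0.138 × 5 = 0.6900
  age 17: 0.111 × 10 = 1.1100
R₀ = 14.7060 + 2.1950 + 1.4760 + 1.4800 + 0.6900 + 1.1100 = 21.6570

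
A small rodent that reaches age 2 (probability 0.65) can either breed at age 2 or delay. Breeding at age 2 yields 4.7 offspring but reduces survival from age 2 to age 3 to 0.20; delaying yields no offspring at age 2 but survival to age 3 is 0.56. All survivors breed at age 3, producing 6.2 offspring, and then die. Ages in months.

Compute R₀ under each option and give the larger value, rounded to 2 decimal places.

breed at age 2: R₀ = 0.65 × (4.7 + 0.20 × 6.2) = 0.65 × 5.9400 = 3.8610
delay to age 3: R₀ = 0.65 × (0.56 × 6.2) = 0.65 × 3.4720 = 2.2568
Higher: breed at age 2 (3.8610).

3.86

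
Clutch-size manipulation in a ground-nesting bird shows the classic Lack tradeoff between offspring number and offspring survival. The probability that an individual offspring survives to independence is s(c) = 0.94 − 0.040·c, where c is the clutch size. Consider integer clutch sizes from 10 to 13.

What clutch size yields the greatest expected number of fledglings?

Expected fledglings = c × s(c):
  c=10: 10 × 0.540 = 5.400
  c=11: 11 × 0.500 = 5.500
  c=12: 12 × 0.460 = 5.520
  c=13: 13 × 0.420 = 5.460
Maximum at c = 12 (5.520 fledglings).

12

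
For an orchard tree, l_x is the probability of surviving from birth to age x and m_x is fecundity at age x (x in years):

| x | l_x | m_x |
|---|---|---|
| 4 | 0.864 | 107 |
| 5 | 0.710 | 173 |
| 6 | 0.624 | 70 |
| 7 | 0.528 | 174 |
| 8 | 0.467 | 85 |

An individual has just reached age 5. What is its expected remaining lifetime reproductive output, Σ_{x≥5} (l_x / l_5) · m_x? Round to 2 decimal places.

419.83

l_5 = 0.710. Conditional survival from age 5 to x is l_x / l_5.
  x=5: (0.710/0.710) × 173 = 173.0000
  x=6: (0.624/0.710) × 70 = 61.5211
  x=7: (0.528/0.710) × 174 = 129.3972
  x=8: (0.467/0.710) × 85 = 55.9085
Sum = 173.0000 + 61.5211 + 129.3972 + 55.9085 = 419.8268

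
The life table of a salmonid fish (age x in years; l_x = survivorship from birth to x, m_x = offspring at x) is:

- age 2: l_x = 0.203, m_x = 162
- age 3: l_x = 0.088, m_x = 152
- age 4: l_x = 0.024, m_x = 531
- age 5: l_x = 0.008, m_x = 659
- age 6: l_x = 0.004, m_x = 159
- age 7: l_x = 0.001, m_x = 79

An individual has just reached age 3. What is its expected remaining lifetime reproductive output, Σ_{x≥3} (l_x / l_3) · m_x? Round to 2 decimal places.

l_3 = 0.088. Conditional survival from age 3 to x is l_x / l_3.
  x=3: (0.088/0.088) × 152 = 152.0000
  x=4: (0.024/0.088) × 531 = 144.8182
  x=5: (0.008/0.088) × 659 = 59.9091
  x=6: (0.004/0.088) × 159 = 7.2273
  x=7: (0.001/0.088) × 79 = 0.8977
Sum = 152.0000 + 144.8182 + 59.9091 + 7.2273 + 0.8977 = 364.8523

364.85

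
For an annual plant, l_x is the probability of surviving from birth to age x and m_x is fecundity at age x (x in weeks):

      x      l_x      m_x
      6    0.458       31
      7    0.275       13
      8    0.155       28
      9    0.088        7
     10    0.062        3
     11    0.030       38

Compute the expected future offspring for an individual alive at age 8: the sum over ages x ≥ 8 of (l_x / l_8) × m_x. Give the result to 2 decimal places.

40.53

l_8 = 0.155. Conditional survival from age 8 to x is l_x / l_8.
  x=8: (0.155/0.155) × 28 = 28.0000
  x=9: (0.088/0.155) × 7 = 3.9742
  x=10: (0.062/0.155) × 3 = 1.2000
  x=11: (0.030/0.155) × 38 = 7.3548
Sum = 28.0000 + 3.9742 + 1.2000 + 7.3548 = 40.5290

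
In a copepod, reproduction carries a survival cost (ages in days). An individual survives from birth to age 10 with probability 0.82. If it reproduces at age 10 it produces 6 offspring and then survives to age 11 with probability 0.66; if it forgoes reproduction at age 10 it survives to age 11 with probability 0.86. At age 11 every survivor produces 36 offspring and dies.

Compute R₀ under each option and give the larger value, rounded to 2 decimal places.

breed at age 10: R₀ = 0.82 × (6 + 0.66 × 36) = 0.82 × 29.7600 = 24.4032
delay to age 11: R₀ = 0.82 × (0.86 × 36) = 0.82 × 30.9600 = 25.3872
Higher: delay to age 11 (25.3872).

25.39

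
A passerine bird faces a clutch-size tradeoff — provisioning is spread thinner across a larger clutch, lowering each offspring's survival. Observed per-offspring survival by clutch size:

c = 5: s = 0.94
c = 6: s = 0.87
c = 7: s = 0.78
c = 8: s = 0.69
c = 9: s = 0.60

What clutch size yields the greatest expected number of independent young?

Expected independent young = c × s(c):
  c=5: 5 × 0.94 = 4.700
  c=6: 6 × 0.87 = 5.220
  c=7: 7 × 0.78 = 5.460
  c=8: 8 × 0.69 = 5.520
  c=9: 9 × 0.60 = 5.400
Maximum at c = 8 (5.520 independent young).

8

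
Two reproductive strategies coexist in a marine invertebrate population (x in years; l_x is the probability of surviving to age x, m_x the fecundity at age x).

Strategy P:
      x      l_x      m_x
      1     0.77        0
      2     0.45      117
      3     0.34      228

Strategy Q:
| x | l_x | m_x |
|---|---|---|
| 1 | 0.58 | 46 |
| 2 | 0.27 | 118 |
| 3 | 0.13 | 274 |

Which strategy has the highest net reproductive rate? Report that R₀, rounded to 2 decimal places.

130.17

Strategy P: R₀ = 0.77×0 + 0.45×117 + 0.34×228 = 130.1700
Strategy Q: R₀ = 0.58×46 + 0.27×118 + 0.13×274 = 94.1600
Highest R₀: strategy P with 130.1700.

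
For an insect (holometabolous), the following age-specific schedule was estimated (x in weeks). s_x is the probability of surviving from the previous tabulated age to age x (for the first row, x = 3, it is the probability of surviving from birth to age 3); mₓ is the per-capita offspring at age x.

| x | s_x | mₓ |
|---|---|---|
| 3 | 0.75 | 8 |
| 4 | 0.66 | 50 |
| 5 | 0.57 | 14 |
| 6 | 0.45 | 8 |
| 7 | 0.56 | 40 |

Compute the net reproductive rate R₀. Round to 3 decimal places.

38.560

Survivorship from birth: l_x = s_3·s_4·…·s_x.
  l_3 = 0.75000
  l_4 = 0.49500
  l_5 = 0.28215
  l_6 = 0.12697
  l_7 = 0.07110
R₀ = Σ l_x mₓ:
  age 3: 0.75000 × 8 = 6.0000
  age 4: 0.49500 × 50 = 24.7500
  age 5: 0.28215 × 14 = 3.9501
  age 6: 0.12697 × 8 = 1.0158
  age 7: 0.07110 × 40 = 2.8440
R₀ = 6.0000 + 24.7500 + 3.9501 + 1.0158 + 2.8440 = 38.5599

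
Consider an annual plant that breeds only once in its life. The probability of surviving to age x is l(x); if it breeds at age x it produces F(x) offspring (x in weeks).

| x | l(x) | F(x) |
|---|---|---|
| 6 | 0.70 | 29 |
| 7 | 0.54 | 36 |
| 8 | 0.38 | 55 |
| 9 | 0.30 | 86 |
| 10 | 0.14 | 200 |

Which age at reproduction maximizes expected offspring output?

Expected offspring if breeding at age x = l(x) × F(x):
  age 6: 0.70 × 29 = 20.300
  age 7: 0.54 × 36 = 19.440
  age 8: 0.38 × 55 = 20.900
  age 9: 0.30 × 86 = 25.800
  age 10: 0.14 × 200 = 28.000
Maximum at age 10 (28.000).

10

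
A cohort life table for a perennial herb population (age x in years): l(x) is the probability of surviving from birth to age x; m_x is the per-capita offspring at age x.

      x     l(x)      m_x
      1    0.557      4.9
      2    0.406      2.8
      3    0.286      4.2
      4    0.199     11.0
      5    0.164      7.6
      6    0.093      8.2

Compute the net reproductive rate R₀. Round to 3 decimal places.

R₀ = Σ l(x) m_x:
  age 1: 0.557 × 4.9 = 2.7293
  age 2: 0.406 × 2.8 = 1.1368
  age 3: 0.286 × 4.2 = 1.2012
  age 4: 0.199 × 11.0 = 2.1890
  age 5: 0.164 × 7.6 = 1.2464
  age 6: 0.093 × 8.2 = 0.7626
R₀ = 2.7293 + 1.1368 + 1.2012 + 2.1890 + 1.2464 + 0.7626 = 9.2653

9.265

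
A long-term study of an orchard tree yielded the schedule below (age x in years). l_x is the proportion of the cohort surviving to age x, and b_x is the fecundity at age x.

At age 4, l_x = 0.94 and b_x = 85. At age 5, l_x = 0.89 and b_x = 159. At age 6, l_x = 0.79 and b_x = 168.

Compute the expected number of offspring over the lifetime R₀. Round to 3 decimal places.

R₀ = Σ l_x b_x:
  age 4: 0.94 × 85 = 79.9000
  age 5: 0.89 × 159 = 141.5100
  age 6: 0.79 × 168 = 132.7200
R₀ = 79.9000 + 141.5100 + 132.7200 = 354.1300

354.130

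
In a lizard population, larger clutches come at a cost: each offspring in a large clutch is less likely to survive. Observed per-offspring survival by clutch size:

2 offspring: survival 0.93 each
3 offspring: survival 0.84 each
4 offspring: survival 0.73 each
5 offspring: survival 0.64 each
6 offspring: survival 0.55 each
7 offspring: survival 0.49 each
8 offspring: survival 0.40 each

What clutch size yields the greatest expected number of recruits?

7

Expected recruits = c × s(c):
  c=2: 2 × 0.93 = 1.860
  c=3: 3 × 0.84 = 2.520
  c=4: 4 × 0.73 = 2.920
  c=5: 5 × 0.64 = 3.200
  c=6: 6 × 0.55 = 3.300
  c=7: 7 × 0.49 = 3.430
  c=8: 8 × 0.40 = 3.200
Maximum at c = 7 (3.430 recruits).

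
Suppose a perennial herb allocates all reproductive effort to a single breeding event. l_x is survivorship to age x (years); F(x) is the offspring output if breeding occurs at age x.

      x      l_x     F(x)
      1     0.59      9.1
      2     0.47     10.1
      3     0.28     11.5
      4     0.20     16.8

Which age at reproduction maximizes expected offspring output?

Expected offspring if breeding at age x = l_x × F(x):
  age 1: 0.59 × 9.1 = 5.369
  age 2: 0.47 × 10.1 = 4.747
  age 3: 0.28 × 11.5 = 3.220
  age 4: 0.20 × 16.8 = 3.360
Maximum at age 1 (5.369).

1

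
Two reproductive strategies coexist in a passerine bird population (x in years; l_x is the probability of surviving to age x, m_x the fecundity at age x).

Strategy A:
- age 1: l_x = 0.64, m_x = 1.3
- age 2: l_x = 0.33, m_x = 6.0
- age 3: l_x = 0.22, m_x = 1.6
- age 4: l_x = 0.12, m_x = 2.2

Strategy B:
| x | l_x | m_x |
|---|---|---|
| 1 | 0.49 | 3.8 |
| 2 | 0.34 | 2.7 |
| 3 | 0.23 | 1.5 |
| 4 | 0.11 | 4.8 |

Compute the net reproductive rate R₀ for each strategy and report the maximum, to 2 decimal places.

Strategy A: R₀ = 0.64×1.3 + 0.33×6.0 + 0.22×1.6 + 0.12×2.2 = 3.4280
Strategy B: R₀ = 0.49×3.8 + 0.34×2.7 + 0.23×1.5 + 0.11×4.8 = 3.6530
Highest R₀: strategy B with 3.6530.

3.65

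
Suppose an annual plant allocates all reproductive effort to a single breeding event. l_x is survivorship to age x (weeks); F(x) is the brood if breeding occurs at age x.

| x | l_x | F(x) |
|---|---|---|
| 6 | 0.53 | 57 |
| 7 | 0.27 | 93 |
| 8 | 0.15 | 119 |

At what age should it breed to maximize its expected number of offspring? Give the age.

Expected offspring if breeding at age x = l_x × F(x):
  age 6: 0.53 × 57 = 30.210
  age 7: 0.27 × 93 = 25.110
  age 8: 0.15 × 119 = 17.850
Maximum at age 6 (30.210).

6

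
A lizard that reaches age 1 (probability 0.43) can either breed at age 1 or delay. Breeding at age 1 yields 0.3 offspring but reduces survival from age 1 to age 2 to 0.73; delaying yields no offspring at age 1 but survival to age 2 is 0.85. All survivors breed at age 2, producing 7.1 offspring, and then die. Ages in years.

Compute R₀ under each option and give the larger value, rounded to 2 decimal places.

2.60

breed at age 1: R₀ = 0.43 × (0.3 + 0.73 × 7.1) = 0.43 × 5.4830 = 2.3577
delay to age 2: R₀ = 0.43 × (0.85 × 7.1) = 0.43 × 6.0350 = 2.5950
Higher: delay to age 2 (2.5950).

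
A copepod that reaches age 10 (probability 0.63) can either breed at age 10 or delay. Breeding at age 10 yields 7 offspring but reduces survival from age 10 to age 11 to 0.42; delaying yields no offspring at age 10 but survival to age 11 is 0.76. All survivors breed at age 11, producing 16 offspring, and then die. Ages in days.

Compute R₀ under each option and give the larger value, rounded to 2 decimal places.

8.64

breed at age 10: R₀ = 0.63 × (7 + 0.42 × 16) = 0.63 × 13.7200 = 8.6436
delay to age 11: R₀ = 0.63 × (0.76 × 16) = 0.63 × 12.1600 = 7.6608
Higher: breed at age 10 (8.6436).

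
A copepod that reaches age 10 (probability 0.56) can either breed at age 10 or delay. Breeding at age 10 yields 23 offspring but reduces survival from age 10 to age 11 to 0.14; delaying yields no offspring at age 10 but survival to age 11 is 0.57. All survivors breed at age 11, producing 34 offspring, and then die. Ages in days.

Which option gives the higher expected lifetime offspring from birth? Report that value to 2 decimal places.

15.55

breed at age 10: R₀ = 0.56 × (23 + 0.14 × 34) = 0.56 × 27.7600 = 15.5456
delay to age 11: R₀ = 0.56 × (0.57 × 34) = 0.56 × 19.3800 = 10.8528
Higher: breed at age 10 (15.5456).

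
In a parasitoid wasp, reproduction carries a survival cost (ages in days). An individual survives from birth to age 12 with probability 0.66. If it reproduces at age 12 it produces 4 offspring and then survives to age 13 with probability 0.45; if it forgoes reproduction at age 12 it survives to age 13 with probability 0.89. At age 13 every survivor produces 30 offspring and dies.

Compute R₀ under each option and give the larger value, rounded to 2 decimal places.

17.62

breed at age 12: R₀ = 0.66 × (4 + 0.45 × 30) = 0.66 × 17.5000 = 11.5500
delay to age 13: R₀ = 0.66 × (0.89 × 30) = 0.66 × 26.7000 = 17.6220
Higher: delay to age 13 (17.6220).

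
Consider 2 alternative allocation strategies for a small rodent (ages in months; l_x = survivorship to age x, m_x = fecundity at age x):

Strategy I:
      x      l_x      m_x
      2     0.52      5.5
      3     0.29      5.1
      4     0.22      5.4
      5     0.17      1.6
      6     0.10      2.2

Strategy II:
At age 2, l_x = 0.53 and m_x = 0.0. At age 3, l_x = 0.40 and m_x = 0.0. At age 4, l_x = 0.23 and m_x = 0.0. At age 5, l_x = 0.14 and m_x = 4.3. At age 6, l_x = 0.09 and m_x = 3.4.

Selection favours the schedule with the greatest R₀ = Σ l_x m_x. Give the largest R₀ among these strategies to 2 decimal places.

Strategy I: R₀ = 0.52×5.5 + 0.29×5.1 + 0.22×5.4 + 0.17×1.6 + 0.10×2.2 = 6.0190
Strategy II: R₀ = 0.53×0.0 + 0.40×0.0 + 0.23×0.0 + 0.14×4.3 + 0.09×3.4 = 0.9080
Highest R₀: strategy I with 6.0190.

6.02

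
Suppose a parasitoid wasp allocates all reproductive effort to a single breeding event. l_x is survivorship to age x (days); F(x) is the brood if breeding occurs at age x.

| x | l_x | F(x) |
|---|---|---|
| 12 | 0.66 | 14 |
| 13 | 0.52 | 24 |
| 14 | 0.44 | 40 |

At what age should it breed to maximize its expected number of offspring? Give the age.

14

Expected offspring if breeding at age x = l_x × F(x):
  age 12: 0.66 × 14 = 9.240
  age 13: 0.52 × 24 = 12.480
  age 14: 0.44 × 40 = 17.600
Maximum at age 14 (17.600).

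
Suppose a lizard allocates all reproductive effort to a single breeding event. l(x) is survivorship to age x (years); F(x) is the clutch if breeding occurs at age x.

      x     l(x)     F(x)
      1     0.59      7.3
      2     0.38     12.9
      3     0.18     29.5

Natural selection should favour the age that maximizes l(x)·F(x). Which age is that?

3

Expected offspring if breeding at age x = l(x) × F(x):
  age 1: 0.59 × 7.3 = 4.307
  age 2: 0.38 × 12.9 = 4.902
  age 3: 0.18 × 29.5 = 5.310
Maximum at age 3 (5.310).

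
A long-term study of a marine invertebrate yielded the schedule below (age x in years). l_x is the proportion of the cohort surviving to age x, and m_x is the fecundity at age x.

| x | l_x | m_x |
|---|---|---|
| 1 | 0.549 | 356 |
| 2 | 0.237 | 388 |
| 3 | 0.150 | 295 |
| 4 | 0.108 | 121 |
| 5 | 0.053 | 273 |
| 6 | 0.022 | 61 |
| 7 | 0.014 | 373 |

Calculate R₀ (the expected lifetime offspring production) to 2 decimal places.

R₀ = Σ l_x m_x:
  age 1: 0.549 × 356 = 195.4440
  age 2: 0.237 × 388 = 91.9560
  age 3: 0.150 × 295 = 44.2500
  age 4: 0.108 × 121 = 13.0680
  age 5: 0.053 × 273 = 14.4690
  age 6: 0.022 × 61 = 1.3420
  age 7: 0.014 × 373 = 5.2220
R₀ = 195.4440 + 91.9560 + 44.2500 + 13.0680 + 14.4690 + 1.3420 + 5.2220 = 365.7510

365.75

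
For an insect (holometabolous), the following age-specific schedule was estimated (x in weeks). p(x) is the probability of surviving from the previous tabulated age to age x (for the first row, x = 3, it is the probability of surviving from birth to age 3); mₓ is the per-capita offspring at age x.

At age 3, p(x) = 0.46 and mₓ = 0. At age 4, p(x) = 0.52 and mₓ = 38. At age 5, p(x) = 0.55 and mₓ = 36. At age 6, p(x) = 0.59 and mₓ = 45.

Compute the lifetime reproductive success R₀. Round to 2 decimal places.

Survivorship from birth: l_x = p_3·p_4·…·p_x.
  l_3 = 0.46000
  l_4 = 0.23920
  l_5 = 0.13156
  l_6 = 0.07762
R₀ = Σ l_x mₓ:
  age 3: 0.46000 × 0 = 0.0000
  age 4: 0.23920 × 38 = 9.0896
  age 5: 0.13156 × 36 = 4.7362
  age 6: 0.07762 × 45 = 3.4929
R₀ = 0.0000 + 9.0896 + 4.7362 + 3.4929 = 17.3187

17.32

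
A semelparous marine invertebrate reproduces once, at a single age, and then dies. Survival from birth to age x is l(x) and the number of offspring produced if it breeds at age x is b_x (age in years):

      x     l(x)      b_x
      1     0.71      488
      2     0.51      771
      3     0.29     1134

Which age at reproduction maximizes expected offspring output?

Expected offspring if breeding at age x = l(x) × b_x:
  age 1: 0.71 × 488 = 346.480
  age 2: 0.51 × 771 = 393.210
  age 3: 0.29 × 1134 = 328.860
Maximum at age 2 (393.210).

2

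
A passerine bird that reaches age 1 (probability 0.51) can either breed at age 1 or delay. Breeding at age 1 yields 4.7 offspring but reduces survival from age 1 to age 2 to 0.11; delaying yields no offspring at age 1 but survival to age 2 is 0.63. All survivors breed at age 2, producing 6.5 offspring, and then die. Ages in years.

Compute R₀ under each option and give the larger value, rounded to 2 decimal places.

breed at age 1: R₀ = 0.51 × (4.7 + 0.11 × 6.5) = 0.51 × 5.4150 = 2.7616
delay to age 2: R₀ = 0.51 × (0.63 × 6.5) = 0.51 × 4.0950 = 2.0884
Higher: breed at age 1 (2.7616).

2.76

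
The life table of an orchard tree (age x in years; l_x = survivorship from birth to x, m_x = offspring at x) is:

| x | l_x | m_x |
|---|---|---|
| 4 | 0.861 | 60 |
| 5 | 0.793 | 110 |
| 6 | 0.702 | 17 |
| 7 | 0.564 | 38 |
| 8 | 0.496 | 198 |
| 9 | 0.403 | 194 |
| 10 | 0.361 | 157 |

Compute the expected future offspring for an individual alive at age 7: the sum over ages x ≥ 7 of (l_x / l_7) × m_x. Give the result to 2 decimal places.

l_7 = 0.564. Conditional survival from age 7 to x is l_x / l_7.
  x=7: (0.564/0.564) × 38 = 38.0000
  x=8: (0.496/0.564) × 198 = 174.1277
  x=9: (0.403/0.564) × 194 = 138.6206
  x=10: (0.361/0.564) × 157 = 100.4911
Sum = 38.0000 + 174.1277 + 138.6206 + 100.4911 = 451.2394

451.24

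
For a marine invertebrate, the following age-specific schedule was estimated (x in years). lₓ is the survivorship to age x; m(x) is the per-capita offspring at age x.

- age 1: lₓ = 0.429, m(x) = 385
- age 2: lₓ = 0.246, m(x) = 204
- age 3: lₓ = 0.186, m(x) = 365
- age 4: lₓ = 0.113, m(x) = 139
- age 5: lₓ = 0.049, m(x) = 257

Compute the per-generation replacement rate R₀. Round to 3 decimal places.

311.539

R₀ = Σ lₓ m(x):
  age 1: 0.429 × 385 = 165.1650
  age 2: 0.246 × 204 = 50.1840
  age 3: 0.186 × 365 = 67.8900
  age 4: 0.113 × 139 = 15.7070
  age 5: 0.049 × 257 = 12.5930
R₀ = 165.1650 + 50.1840 + 67.8900 + 15.7070 + 12.5930 = 311.5390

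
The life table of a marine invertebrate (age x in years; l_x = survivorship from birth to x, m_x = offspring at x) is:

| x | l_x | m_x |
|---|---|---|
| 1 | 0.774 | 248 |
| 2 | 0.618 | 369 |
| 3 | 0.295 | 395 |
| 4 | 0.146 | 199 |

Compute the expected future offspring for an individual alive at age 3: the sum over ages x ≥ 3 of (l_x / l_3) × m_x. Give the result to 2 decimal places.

l_3 = 0.295. Conditional survival from age 3 to x is l_x / l_3.
  x=3: (0.295/0.295) × 395 = 395.0000
  x=4: (0.146/0.295) × 199 = 98.4881
Sum = 395.0000 + 98.4881 = 493.4881

493.49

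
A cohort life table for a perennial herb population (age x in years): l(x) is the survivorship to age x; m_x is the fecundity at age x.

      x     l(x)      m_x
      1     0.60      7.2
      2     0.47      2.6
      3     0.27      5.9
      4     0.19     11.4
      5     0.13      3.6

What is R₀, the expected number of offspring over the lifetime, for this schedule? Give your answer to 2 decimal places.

9.77

R₀ = Σ l(x) m_x:
  age 1: 0.60 × 7.2 = 4.3200
  age 2: 0.47 × 2.6 = 1.2220
  age 3: 0.27 × 5.9 = 1.5930
  age 4: 0.19 × 11.4 = 2.1660
  age 5: 0.13 × 3.6 = 0.4680
R₀ = 4.3200 + 1.2220 + 1.5930 + 2.1660 + 0.4680 = 9.7690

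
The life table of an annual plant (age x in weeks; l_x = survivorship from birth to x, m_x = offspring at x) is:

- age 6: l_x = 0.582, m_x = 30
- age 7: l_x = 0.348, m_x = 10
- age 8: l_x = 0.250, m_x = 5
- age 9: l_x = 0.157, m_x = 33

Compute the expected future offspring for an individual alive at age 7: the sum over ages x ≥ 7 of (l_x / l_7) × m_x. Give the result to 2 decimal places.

28.48

l_7 = 0.348. Conditional survival from age 7 to x is l_x / l_7.
  x=7: (0.348/0.348) × 10 = 10.0000
  x=8: (0.250/0.348) × 5 = 3.5920
  x=9: (0.157/0.348) × 33 = 14.8879
Sum = 10.0000 + 3.5920 + 14.8879 = 28.4799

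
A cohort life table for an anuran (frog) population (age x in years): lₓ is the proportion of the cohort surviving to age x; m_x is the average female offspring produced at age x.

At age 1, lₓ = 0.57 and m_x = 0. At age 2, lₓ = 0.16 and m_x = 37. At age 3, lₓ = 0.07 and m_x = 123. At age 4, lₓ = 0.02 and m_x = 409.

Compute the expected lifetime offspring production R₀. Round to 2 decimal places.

R₀ = Σ lₓ m_x:
  age 1: 0.57 × 0 = 0.0000
  age 2: 0.16 × 37 = 5.9200
  age 3: 0.07 × 123 = 8.6100
  age 4: 0.02 × 409 = 8.1800
R₀ = 0.0000 + 5.9200 + 8.6100 + 8.1800 = 22.7100

22.71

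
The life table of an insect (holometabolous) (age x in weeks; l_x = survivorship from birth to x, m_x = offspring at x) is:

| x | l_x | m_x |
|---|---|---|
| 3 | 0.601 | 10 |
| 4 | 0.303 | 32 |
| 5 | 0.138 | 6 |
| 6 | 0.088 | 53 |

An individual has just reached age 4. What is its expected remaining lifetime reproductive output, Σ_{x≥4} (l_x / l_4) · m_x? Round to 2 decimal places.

l_4 = 0.303. Conditional survival from age 4 to x is l_x / l_4.
  x=4: (0.303/0.303) × 32 = 32.0000
  x=5: (0.138/0.303) × 6 = 2.7327
  x=6: (0.088/0.303) × 53 = 15.3927
Sum = 32.0000 + 2.7327 + 15.3927 = 50.1254

50.13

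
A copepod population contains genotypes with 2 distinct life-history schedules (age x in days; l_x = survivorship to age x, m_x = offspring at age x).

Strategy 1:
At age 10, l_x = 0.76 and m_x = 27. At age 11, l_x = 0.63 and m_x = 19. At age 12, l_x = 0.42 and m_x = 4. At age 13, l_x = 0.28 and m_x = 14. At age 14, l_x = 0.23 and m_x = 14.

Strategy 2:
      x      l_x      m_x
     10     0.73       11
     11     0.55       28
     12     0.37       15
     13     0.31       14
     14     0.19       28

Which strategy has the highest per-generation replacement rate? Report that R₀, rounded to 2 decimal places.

Strategy 1: R₀ = 0.76×27 + 0.63×19 + 0.42×4 + 0.28×14 + 0.23×14 = 41.3100
Strategy 2: R₀ = 0.73×11 + 0.55×28 + 0.37×15 + 0.31×14 + 0.19×28 = 38.6400
Highest R₀: strategy 1 with 41.3100.

41.31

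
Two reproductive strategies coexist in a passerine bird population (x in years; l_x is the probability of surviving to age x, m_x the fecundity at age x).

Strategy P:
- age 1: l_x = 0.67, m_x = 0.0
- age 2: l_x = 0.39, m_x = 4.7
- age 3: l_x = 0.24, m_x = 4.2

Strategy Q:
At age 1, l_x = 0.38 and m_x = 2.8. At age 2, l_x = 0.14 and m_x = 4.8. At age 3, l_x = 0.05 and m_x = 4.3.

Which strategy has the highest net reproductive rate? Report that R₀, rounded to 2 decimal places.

Strategy P: R₀ = 0.67×0.0 + 0.39×4.7 + 0.24×4.2 = 2.8410
Strategy Q: R₀ = 0.38×2.8 + 0.14×4.8 + 0.05×4.3 = 1.9510
Highest R₀: strategy P with 2.8410.

2.84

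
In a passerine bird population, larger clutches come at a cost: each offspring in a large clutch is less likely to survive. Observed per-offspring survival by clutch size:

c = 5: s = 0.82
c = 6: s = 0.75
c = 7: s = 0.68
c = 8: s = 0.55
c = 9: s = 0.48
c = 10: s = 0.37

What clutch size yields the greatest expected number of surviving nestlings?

7

Expected surviving nestlings = c × s(c):
  c=5: 5 × 0.82 = 4.100
  c=6: 6 × 0.75 = 4.500
  c=7: 7 × 0.68 = 4.760
  c=8: 8 × 0.55 = 4.400
  c=9: 9 × 0.48 = 4.320
  c=10: 10 × 0.37 = 3.700
Maximum at c = 7 (4.760 surviving nestlings).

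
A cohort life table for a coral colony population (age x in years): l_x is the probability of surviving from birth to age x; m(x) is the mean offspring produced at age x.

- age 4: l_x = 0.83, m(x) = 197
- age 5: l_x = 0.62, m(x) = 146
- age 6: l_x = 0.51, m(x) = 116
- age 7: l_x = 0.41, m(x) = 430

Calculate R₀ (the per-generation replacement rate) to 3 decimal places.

R₀ = Σ l_x m(x):
  age 4: 0.83 × 197 = 163.5100
  age 5: 0.62 × 146 = 90.5200
  age 6: 0.51 × 116 = 59.1600
  age 7: 0.41 × 430 = 176.3000
R₀ = 163.5100 + 90.5200 + 59.1600 + 176.3000 = 489.4900

489.490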